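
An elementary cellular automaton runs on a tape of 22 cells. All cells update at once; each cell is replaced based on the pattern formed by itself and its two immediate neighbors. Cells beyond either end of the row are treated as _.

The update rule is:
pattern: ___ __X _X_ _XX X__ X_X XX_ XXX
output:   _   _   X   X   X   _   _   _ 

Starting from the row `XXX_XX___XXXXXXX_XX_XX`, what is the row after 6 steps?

X___X_X__X_______X__X_
XX__X_XX_XX______XX_XX
X_X_X_X__X_X_____X__X_
X_X_X_XX_X_XX____XX_XX
X_X_X_X__X_X_X___X__X_
X_X_X_XX_X_X_XX__XX_XX

X_X_X_XX_X_X_XX__XX_XX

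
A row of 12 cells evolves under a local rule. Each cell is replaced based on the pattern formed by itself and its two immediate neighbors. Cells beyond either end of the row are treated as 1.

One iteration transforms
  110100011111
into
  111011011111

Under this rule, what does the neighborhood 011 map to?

1

At position 7 the neighborhood is 011; the next row has 1 there.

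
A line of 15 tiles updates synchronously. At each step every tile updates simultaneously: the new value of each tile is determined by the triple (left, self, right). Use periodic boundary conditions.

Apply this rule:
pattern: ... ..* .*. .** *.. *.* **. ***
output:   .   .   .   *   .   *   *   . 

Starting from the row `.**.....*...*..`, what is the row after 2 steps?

.**............

.**............
.**............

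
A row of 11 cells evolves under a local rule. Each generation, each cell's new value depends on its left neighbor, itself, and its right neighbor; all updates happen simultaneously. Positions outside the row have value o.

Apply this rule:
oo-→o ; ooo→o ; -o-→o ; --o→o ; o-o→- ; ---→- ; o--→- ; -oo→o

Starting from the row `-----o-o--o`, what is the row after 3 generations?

generation 1: ----oo-o-oo
generation 2: ---ooo-o-oo
generation 3: --oooo-o-oo

--oooo-o-oo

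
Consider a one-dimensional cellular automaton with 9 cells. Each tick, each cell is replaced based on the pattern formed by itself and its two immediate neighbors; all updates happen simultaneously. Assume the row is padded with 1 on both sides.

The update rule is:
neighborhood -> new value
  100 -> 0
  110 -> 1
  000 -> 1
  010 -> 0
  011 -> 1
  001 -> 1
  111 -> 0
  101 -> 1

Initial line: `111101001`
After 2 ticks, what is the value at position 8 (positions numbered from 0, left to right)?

000110011
011110110
position 8 holds 0

0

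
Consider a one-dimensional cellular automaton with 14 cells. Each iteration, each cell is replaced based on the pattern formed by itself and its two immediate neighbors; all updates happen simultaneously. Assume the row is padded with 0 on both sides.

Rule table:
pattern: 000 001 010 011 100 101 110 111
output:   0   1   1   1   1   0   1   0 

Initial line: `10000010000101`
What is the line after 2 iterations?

11000111001101
11101101111101

11101101111101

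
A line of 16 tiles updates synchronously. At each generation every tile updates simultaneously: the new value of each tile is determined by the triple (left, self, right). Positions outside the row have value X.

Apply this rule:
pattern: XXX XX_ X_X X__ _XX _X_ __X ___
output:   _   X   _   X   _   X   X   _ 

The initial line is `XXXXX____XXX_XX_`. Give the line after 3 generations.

____XX__X__X__X_
X__X_XXXXXXXXXX_
XXXX__________X_

XXXX__________X_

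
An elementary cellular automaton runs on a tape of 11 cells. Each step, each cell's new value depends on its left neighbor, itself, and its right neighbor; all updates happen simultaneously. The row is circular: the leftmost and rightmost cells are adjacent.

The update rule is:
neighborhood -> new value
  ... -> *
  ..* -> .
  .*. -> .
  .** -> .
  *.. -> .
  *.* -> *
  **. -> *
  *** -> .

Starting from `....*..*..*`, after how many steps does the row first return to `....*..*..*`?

.**........
..*.*******
...*......*
.*...****..
...*....*.*
.*...**..*.
...*..*....
**......***
.*.****....
..*...*.***
....*..*..*

11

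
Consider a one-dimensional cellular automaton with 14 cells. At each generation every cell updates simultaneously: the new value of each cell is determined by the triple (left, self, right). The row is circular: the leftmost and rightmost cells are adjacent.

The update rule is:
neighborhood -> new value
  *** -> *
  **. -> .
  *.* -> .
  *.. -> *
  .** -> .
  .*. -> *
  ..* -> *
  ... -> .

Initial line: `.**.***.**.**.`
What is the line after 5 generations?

**.***....*..*

*....*.......*
.*..***.....*.
****.*.*...***
***..*.**.*.**
**.***....*..*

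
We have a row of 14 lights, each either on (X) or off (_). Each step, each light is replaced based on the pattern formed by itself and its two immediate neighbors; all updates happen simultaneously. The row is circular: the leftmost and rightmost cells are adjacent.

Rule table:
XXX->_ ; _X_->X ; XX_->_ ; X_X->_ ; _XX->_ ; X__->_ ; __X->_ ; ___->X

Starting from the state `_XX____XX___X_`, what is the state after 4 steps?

XXX____XX_X_X_

____XX____X_X_
XXX____XX_X_X_
____XX____X_X_  (repeats step 1; period 2)
step 4: XXX____XX_X_X_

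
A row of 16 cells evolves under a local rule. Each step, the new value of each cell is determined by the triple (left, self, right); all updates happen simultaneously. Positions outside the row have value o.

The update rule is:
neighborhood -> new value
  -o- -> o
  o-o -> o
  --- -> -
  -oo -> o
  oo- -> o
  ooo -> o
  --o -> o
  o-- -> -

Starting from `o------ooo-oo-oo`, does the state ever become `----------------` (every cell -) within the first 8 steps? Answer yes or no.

o-----oooooooooo
o----ooooooooooo
o---oooooooooooo
o--ooooooooooooo
o-oooooooooooooo
oooooooooooooooo
oooooooooooooooo  (fixed point — unchanged through step 8)
step 8 is oooooooooooooooo, still not uniform -

no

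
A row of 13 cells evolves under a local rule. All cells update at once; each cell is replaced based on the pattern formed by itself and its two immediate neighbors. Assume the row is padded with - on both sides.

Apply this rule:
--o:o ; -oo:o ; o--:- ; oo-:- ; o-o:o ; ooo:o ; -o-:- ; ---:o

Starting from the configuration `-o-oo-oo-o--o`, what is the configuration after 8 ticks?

-o--o--o--o--

o-oo-oo-o--o-
-oo-oo-o--o--
oo-oo-o--o--o
o-oo-o--o--o-
-oo-o--o--o--
oo-o--o--o--o
o-o--o--o--o-
-o--o--o--o--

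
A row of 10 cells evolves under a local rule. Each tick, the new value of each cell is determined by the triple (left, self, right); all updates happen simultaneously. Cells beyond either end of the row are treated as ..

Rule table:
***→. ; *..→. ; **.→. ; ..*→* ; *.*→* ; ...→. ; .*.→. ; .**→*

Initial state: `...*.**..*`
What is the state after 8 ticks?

tick 1: ..*.**..*.
tick 2: .*.**..*..
tick 3: *.**..*...
tick 4: .**..*....
tick 5: **..*.....
tick 6: *..*......
tick 7: ..*.......
tick 8: .*........

.*........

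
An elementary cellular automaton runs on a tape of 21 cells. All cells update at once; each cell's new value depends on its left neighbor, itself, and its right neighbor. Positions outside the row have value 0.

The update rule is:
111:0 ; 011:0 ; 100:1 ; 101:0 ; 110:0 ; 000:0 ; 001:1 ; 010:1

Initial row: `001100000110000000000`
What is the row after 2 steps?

111111011111100000000

step 1: 010010001001000000000
step 2: 111111011111100000000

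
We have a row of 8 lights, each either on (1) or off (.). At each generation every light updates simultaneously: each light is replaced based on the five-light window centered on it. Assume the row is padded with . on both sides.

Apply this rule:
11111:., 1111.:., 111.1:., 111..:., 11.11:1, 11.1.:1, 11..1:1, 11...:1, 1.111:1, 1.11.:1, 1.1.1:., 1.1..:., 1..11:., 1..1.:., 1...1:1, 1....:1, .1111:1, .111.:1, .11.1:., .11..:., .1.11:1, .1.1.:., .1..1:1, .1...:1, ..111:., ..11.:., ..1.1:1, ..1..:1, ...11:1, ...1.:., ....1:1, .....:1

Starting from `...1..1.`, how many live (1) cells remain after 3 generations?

11.11.11
..11.11.
11..11.1
count of 1: 5

5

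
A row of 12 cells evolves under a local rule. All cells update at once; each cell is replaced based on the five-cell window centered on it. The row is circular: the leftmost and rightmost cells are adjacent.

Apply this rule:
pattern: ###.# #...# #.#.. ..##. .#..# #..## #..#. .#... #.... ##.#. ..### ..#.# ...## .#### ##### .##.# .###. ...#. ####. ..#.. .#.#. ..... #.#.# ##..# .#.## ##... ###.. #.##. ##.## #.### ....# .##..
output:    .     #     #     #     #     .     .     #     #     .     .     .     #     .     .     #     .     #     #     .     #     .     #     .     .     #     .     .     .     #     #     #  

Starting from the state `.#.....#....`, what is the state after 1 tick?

#.##.##.##.#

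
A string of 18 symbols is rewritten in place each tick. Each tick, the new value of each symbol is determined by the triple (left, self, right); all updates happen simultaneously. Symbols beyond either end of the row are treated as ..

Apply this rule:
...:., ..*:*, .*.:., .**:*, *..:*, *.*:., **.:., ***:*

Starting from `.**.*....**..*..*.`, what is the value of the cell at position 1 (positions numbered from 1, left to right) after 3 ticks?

.

**...*..**.**.**.*
*.*.*.***..*..*...
......**.**.**.*..
position 1 holds .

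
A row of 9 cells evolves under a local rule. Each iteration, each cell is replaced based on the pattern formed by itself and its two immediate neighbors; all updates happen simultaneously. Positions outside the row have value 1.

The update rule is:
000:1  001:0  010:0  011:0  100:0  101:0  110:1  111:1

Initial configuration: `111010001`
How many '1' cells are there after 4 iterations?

5

111000100
111010000
111000110
111010010
count of 1: 5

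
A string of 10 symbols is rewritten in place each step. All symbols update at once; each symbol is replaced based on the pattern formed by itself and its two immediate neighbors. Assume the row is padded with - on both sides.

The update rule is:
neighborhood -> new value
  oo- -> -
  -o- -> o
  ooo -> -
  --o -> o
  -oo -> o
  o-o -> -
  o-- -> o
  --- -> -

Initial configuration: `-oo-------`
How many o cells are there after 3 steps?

5

oo-o------
o--oo-----
oooo-o----
count of o: 5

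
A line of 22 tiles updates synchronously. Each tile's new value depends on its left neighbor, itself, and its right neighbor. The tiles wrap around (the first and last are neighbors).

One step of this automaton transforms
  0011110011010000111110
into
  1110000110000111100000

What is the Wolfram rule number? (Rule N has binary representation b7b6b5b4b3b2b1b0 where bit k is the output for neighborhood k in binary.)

position 3: 111 → 0  (bit 7 = 0)
position 5: 110 → 0  (bit 6 = 0)
position 10: 101 → 0  (bit 5 = 0)
position 6: 100 → 0  (bit 4 = 0)
position 2: 011 → 1  (bit 3 = 1)
position 11: 010 → 0  (bit 2 = 0)
position 1: 001 → 1  (bit 1 = 1)
position 0: 000 → 1  (bit 0 = 1)
bits b7..b0 = 00001011 = 11

11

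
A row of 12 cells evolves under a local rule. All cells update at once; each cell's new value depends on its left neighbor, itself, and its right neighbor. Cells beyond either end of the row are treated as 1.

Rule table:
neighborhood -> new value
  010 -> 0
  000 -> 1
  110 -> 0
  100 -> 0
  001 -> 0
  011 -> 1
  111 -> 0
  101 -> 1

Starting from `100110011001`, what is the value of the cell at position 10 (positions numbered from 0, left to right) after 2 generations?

0

000100010001
010001000101
position 10 holds 0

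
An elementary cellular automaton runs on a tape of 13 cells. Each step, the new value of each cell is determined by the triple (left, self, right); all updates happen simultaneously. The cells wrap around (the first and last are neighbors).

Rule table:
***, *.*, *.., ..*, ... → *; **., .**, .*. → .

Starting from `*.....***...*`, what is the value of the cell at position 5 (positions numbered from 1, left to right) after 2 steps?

*

.*****.*.***.
*.***.*.*.*.*
position 5 holds *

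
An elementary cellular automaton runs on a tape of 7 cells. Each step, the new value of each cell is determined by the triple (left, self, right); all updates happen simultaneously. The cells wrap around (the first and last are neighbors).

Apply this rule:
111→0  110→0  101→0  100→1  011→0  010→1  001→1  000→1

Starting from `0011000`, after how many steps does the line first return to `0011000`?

2

1100111
0011000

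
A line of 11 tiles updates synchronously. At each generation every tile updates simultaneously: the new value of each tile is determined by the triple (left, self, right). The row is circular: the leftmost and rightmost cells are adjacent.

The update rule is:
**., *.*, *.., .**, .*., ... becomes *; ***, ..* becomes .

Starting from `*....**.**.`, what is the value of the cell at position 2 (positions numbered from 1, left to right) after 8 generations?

*

****.******
...***.....
**.*.******
.*****.....
.*...******
****.*....*
...******.*
**.*....***
position 2 holds *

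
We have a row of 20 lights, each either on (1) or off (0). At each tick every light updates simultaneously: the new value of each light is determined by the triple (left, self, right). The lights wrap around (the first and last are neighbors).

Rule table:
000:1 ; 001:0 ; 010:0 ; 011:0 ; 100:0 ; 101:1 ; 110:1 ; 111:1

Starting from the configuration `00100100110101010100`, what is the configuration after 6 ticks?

00001011101100101010

10000000011010101001
10111111001101010000
01011111000110100110
00101111010011000010
10010111100001011000
00001011101100101010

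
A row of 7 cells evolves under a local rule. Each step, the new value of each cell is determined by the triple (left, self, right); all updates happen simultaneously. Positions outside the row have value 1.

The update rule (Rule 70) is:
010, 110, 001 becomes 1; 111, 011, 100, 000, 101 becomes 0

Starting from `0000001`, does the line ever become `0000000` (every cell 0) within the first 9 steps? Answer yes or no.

step 1: 0000010
step 2: 0000110
step 3: 0001010
step 4: 0011010
step 5: 0101010
step 6: 0101010  (fixed point — unchanged through step 9)
step 9 is 0101010, still not uniform 0

no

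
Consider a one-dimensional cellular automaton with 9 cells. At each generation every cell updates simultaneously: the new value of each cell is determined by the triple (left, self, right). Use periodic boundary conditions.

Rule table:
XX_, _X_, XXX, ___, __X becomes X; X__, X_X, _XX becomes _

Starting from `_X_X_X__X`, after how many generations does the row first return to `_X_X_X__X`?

2

_X_X_X_XX
_X_X_X__X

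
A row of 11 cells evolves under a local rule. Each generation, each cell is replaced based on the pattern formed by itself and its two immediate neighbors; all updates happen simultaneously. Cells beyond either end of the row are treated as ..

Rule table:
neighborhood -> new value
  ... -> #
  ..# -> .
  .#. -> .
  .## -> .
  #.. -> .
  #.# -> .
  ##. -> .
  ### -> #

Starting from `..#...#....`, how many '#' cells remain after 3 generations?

#...#...###
..#...#..#.
#...#......
count of #: 2

2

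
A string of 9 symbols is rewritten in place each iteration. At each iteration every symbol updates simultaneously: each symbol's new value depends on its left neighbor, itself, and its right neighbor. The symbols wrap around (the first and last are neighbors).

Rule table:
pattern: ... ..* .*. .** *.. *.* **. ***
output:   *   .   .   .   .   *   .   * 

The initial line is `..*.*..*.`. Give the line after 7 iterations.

*..*.....
.....***.
****..*..
.**......
....*****
.**..***.
......*..

......*..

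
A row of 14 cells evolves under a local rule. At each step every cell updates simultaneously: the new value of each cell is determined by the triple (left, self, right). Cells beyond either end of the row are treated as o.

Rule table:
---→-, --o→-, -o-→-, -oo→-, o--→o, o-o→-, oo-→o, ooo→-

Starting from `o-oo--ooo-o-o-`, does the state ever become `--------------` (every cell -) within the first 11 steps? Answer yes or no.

no

step 1: o--oo---o-----
step 2: oo--oo---o----
step 3: -oo--oo---o---
step 4: --oo--oo---o--
step 5: o--oo--oo---o-
step 6: oo--oo--oo----
step 7: -oo--oo--oo---
step 8: --oo--oo--oo--
step 9: o--oo--oo--oo-
step 10: oo--oo--oo--o-
step 11: -oo--oo--oo---
step 11 is -oo--oo--oo---, still not uniform -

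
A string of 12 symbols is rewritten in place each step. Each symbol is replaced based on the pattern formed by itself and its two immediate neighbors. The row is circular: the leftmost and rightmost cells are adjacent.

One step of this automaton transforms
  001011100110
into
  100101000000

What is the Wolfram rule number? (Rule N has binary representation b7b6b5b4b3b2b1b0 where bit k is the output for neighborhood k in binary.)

position 5: 111 → 1  (bit 7 = 1)
position 6: 110 → 0  (bit 6 = 0)
position 3: 101 → 1  (bit 5 = 1)
position 7: 100 → 0  (bit 4 = 0)
position 4: 011 → 0  (bit 3 = 0)
position 2: 010 → 0  (bit 2 = 0)
position 1: 001 → 0  (bit 1 = 0)
position 0: 000 → 1  (bit 0 = 1)
bits b7..b0 = 10100001 = 161

161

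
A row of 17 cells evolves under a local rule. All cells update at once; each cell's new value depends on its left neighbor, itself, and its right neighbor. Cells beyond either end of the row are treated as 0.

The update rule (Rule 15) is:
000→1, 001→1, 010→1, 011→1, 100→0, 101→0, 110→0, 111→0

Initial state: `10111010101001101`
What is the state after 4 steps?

step 1: 10100010101011001
step 2: 10101110101010011
step 3: 10101000101010110
step 4: 10101011101010100

10101011101010100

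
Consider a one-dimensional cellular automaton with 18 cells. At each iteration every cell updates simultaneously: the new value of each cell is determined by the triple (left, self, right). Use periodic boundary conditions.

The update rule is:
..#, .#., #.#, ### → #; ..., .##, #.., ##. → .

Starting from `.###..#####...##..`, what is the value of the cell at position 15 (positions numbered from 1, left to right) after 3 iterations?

.

#.#..#.###...#....
###.###.#...##...#
##.#.#.##..#....#.
position 15 holds .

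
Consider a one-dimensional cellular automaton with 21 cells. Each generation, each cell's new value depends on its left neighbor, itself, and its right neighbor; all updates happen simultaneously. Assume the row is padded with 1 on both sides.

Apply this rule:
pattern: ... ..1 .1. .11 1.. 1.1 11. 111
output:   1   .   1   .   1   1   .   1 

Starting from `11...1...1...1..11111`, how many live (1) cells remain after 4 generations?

generation 1: 1.11.111.111.11..1111
generation 2: .1..1.1.1.1.1..1..111
generation 3: 111.1111111111.11..11
generation 4: 11.1.11111111.1..1..1
count of 1: 14

14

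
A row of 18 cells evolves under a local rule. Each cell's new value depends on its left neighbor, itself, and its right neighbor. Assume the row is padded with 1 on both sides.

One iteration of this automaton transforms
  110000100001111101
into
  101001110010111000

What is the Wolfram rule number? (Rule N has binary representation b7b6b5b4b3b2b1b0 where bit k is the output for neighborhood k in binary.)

150

position 0: 111 → 1  (bit 7 = 1)
position 1: 110 → 0  (bit 6 = 0)
position 16: 101 → 0  (bit 5 = 0)
position 2: 100 → 1  (bit 4 = 1)
position 11: 011 → 0  (bit 3 = 0)
position 6: 010 → 1  (bit 2 = 1)
position 5: 001 → 1  (bit 1 = 1)
position 3: 000 → 0  (bit 0 = 0)
bits b7..b0 = 10010110 = 150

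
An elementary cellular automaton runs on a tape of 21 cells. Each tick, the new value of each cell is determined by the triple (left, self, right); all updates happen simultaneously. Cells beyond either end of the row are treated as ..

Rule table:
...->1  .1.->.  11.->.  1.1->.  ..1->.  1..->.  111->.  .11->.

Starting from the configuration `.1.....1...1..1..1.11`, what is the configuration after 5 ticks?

...111...1...........

tick 1: ...111...1...........
tick 2: 11.....1...1111111111
tick 3: ...111...1...........  (repeats tick 1; period 2)
tick 5: ...111...1...........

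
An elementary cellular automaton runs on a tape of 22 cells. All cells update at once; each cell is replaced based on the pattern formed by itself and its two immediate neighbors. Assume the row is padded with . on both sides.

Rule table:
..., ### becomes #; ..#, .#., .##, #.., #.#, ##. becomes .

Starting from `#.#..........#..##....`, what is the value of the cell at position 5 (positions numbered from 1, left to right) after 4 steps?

step 1: ....########.......###
step 2: ###..######..#####..#.
step 3: .#....####....###.....
step 4: ...##..##..##..#..####
position 5 holds #

#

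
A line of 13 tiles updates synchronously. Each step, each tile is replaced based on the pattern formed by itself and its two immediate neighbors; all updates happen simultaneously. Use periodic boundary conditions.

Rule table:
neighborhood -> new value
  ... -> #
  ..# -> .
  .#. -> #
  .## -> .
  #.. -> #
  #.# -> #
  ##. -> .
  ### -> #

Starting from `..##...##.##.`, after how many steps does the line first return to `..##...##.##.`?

26

#...##...#..#
.##...##.##..
...##...#..##
##...##.##...
..##...#..##.
#...##.##...#
.##...#..##..
...##.##...##
##...#..##...
..##.##...##.
#...#..##...#
.##.##...##..
...#..##...##
##.##...##...
..#..##...##.
#.##...##...#
.#..##...##..
.##...##...##
#..##...##...
##...##...##.
..##...##...#
#...##...##.#
.##...##...#.
...##...##.##
##...##...#..
..##...##.##.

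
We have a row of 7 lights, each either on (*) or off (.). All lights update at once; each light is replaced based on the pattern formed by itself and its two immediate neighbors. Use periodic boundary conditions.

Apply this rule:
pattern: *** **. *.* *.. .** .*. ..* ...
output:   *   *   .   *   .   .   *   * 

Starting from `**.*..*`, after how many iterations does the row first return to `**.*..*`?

14

**..**.
.***.*.
*.**..*
*..***.
.**.**.
*.*..**
*..**.*
***.*..
.**..**
..***.*
**.**..
.*..***
..**.**
**.*..*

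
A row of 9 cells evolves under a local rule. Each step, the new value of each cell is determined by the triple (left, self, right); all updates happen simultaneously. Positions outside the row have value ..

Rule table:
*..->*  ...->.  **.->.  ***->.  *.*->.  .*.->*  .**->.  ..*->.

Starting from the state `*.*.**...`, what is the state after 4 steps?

**..**..*

*.*...*..
*.**..**.
*...*...*
**..**..*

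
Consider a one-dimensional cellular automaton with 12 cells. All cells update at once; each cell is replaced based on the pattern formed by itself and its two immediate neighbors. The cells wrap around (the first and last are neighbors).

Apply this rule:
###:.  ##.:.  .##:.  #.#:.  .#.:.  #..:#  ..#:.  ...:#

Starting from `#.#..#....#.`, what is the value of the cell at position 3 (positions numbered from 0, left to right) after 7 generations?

#

...#..###...
##..#....###
..#..###....
#..#....####
.#..###.....
..#....#####
#..###......
position 3 holds #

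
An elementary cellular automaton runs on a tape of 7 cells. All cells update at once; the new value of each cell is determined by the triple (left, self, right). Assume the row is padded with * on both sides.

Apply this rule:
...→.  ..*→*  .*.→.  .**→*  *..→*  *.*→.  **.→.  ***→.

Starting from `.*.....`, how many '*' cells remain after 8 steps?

4

step 1: ..*...*
step 2: **.*.**
step 3: .....*.
step 4: *...*..
step 5: .*.*.**
step 6: .....*.  (repeats step 3; period 3)
step 8: .*.*.**
count of *: 4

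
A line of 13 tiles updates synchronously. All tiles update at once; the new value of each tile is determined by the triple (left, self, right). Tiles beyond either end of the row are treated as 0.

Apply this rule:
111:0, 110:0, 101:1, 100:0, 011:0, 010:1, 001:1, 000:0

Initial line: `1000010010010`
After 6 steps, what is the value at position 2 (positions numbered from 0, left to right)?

1000110110110
1001001001000
1011011011000
1100100100000
0001101100000
0010010000000
position 2 holds 1

1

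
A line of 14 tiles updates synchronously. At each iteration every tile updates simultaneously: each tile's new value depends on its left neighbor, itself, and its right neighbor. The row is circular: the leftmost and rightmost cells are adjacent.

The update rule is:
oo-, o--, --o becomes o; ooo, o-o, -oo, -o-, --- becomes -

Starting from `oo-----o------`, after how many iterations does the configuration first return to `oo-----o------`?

-oo---o-o----o
--oo-o---o--o-
-o-o--o-o-oo-o
----oo-----o--
---o-oo---o-o-
--o---oo-o---o
oo-o-o-o--o-o-
-o------oo----
o-o----o-oo---
---o--o---oo-o
o-o-oo-o-o-o--
-----o------oo
o---o-o----o-o
oo-o---o--o---
-o--o-o-oo-o-o
--oo-----o----
-o-oo---o-o---
o---oo-o---o--
-o-o-o--o-o-oo
------oo-----o
o----o-oo---o-
-o--o---oo-o--
o-oo-o-o-o--o-
---o------oo--
--o-o----o-oo-
-o---o--o---oo
--o-o-oo-o-o-o
oo-----o------

28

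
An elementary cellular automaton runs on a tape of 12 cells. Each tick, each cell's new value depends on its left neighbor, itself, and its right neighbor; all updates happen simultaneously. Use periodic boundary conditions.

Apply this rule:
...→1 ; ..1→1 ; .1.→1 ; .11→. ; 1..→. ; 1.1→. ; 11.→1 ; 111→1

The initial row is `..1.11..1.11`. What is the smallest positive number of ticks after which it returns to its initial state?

tick 1: .11..1.11..1
tick 2: ..1.11..1.11

2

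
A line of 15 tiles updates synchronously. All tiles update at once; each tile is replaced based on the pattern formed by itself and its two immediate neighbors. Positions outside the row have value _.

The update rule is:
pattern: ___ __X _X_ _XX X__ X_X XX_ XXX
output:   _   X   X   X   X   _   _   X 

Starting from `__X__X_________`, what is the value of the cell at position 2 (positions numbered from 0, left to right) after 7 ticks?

_

_XXXXXX________
XXXXXX_X_______
XXXXX__XX______
XXXX_XXX_X_____
XXX__XX__XX____
XX_XXX_XXX_X___
X__XX__XX__XX__
position 2 holds _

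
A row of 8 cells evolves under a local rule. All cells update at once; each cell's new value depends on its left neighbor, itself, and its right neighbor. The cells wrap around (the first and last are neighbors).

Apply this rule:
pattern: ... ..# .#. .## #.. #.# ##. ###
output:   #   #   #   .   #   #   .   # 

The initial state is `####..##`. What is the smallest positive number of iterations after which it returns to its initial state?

6

iteration 1: ###.##.#
iteration 2: ##.#..#.
iteration 3: ..######
iteration 4: ##.####.
iteration 5: ..#.##.#
iteration 6: ####..##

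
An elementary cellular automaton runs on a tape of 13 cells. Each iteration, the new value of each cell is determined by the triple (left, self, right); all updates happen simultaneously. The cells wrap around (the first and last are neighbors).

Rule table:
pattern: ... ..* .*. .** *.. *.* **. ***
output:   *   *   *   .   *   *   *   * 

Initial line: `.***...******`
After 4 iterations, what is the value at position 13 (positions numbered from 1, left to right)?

*

*.*****.*****
**.*****.****
***.*****.***
****.*****.**
position 13 holds *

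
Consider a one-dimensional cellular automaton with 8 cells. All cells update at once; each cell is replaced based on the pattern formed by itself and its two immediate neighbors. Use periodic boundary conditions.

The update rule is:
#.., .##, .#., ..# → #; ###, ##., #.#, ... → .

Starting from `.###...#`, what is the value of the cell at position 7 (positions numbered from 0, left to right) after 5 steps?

#

step 1: .#..#.##
step 2: .####.#.
step 3: ##....##
step 4: ..#..##.
step 5: .#####.#
position 7 holds #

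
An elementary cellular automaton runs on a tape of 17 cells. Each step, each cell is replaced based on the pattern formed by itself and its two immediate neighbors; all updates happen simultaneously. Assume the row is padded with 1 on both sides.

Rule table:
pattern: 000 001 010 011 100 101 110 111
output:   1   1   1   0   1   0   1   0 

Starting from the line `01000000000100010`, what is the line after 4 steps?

01111111111111110
00000000000000010
11111111111111110
00000000000000010

00000000000000010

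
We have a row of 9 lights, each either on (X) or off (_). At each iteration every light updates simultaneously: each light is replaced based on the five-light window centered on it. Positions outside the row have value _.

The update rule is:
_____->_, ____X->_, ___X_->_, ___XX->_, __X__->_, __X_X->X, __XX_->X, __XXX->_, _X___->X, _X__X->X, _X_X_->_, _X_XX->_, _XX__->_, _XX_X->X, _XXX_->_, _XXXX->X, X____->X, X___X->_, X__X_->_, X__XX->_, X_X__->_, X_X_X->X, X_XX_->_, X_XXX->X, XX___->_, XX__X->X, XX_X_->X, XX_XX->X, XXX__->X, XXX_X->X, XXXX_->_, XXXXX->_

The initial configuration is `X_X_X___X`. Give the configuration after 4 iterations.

X_X__X___
X__X__XX_
_X__X_X__
__X_X__XX

__X_X__XX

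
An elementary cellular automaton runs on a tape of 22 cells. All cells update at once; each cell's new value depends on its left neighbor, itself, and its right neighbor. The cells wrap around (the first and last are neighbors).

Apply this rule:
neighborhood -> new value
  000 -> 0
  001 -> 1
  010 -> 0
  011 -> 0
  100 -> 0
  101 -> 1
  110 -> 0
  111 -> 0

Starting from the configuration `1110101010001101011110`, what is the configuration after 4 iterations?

1010100010010100001000

0001010100010010100001
0010101000100101000010
0101010001001010000100
1010100010010100001000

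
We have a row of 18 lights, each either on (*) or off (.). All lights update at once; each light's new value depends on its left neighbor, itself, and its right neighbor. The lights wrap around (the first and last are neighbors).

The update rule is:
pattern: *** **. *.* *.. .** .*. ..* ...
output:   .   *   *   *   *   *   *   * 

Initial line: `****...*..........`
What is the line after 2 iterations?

iteration 1: *..***************
iteration 2: ****..............

****..............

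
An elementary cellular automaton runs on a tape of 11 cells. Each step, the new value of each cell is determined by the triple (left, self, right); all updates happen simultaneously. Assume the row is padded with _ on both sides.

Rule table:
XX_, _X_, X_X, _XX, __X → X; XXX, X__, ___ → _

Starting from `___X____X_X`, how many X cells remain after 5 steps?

5

step 1: __XX___XXXX
step 2: _XXX__XX__X
step 3: XX_X_XXX_XX
step 4: XXXXXX_XXXX
step 5: X____XXX__X
count of X: 5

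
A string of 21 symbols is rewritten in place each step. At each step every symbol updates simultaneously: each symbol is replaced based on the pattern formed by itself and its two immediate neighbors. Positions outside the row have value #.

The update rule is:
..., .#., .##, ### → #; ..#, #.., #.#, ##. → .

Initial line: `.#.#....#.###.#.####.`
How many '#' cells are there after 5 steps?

9

.#.#.##.#.##..#.###..
.#.#.#..#.#...#.##...
.#.#.#..#.#.#.#.#..#.
.#.#.#..#.#.#.#.#..#.  (fixed point — unchanged through step 5)
count of #: 9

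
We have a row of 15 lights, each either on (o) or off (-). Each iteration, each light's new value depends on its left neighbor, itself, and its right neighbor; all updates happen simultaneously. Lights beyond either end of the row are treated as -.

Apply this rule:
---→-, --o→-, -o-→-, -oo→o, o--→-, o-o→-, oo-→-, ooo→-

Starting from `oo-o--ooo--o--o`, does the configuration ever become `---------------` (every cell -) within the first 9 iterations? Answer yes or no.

yes

o-----o--------
---------------
all cells are - at iteration 2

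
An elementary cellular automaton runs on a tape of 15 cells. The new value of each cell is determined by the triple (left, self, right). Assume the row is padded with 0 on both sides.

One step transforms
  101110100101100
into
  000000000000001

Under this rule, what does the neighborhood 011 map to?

0

At position 2 the neighborhood is 011; the next row has 0 there.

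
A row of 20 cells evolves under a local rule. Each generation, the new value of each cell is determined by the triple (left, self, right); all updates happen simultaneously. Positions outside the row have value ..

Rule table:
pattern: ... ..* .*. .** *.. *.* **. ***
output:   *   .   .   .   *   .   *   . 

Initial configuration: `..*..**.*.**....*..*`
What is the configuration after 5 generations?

.*..*..****..**..***

*..*..*....****..*..
.*..*..***....**..**
..*..*...****..**..*
*..*..**....**..**..
.*..*..****..**..***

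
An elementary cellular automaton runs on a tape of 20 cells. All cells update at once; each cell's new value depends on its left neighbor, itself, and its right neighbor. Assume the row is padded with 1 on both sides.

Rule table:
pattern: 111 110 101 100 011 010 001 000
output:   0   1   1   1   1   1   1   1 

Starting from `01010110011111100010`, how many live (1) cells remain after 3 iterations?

16

11111111110000111111
00000000011111100000
11111111110000111111
count of 1: 16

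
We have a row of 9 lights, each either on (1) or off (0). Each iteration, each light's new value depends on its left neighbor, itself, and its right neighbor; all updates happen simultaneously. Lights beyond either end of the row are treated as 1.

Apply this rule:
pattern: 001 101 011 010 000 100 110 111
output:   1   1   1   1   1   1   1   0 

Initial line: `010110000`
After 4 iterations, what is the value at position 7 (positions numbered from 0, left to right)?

0

111111111
000000000
111111111  (repeats iteration 1; period 2)
iteration 4: 000000000
position 7 holds 0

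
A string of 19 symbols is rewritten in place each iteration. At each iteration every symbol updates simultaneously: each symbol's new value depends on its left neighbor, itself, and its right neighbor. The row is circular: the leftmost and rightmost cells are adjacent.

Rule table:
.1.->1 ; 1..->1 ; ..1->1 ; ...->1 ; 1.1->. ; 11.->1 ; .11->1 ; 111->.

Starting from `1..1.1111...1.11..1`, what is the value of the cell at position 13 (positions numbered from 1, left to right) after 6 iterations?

1

1111.1..11111.11111
...1.1111...1.1....
1111.1..11111.11111  (repeats iteration 1; period 2)
iteration 6: ...1.1111...1.1....
position 13 holds 1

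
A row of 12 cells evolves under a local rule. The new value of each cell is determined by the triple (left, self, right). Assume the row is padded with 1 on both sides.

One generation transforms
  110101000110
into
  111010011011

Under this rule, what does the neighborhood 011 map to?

0

At position 9 the neighborhood is 011; the next row has 0 there.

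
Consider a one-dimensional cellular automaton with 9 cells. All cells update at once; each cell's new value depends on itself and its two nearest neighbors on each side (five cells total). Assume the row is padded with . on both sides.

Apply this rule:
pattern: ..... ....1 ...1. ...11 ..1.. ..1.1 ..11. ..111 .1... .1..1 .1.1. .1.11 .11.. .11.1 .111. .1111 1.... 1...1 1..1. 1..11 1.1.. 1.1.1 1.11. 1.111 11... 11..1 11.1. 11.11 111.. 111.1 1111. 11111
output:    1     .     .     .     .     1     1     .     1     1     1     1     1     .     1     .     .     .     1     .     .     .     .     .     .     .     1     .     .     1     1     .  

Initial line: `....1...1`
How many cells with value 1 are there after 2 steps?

4

11...1...
11....1.1
count of 1: 4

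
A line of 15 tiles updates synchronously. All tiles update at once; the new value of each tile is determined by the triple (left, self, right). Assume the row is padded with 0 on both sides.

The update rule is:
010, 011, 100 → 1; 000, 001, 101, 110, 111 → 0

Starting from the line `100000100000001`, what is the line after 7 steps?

110000110000001
101000101000001
101100101100001
101010101010001
101010101011001
101010101010101
101010101010101

101010101010101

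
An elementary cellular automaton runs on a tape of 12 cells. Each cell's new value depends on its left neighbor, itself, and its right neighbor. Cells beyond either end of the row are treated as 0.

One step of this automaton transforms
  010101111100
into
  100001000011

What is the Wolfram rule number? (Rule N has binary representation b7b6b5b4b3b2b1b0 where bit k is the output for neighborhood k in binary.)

position 6: 111 → 0  (bit 7 = 0)
position 9: 110 → 0  (bit 6 = 0)
position 2: 101 → 0  (bit 5 = 0)
position 10: 100 → 1  (bit 4 = 1)
position 5: 011 → 1  (bit 3 = 1)
position 1: 010 → 0  (bit 2 = 0)
position 0: 001 → 1  (bit 1 = 1)
position 11: 000 → 1  (bit 0 = 1)
bits b7..b0 = 00011011 = 27

27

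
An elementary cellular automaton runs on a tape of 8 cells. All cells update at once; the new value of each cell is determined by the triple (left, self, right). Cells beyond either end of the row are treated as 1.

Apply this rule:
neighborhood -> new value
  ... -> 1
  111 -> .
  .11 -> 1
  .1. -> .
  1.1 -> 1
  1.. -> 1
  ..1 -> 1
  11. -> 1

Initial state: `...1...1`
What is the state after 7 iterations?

111.1111
..111...
111.1111  (repeats iteration 1; period 2)
iteration 7: 111.1111

111.1111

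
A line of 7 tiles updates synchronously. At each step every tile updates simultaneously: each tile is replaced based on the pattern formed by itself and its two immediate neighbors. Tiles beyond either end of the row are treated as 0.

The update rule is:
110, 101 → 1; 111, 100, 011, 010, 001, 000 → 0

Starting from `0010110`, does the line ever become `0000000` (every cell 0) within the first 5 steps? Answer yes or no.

yes

0001010
0000100
0000000
all cells are 0 at step 3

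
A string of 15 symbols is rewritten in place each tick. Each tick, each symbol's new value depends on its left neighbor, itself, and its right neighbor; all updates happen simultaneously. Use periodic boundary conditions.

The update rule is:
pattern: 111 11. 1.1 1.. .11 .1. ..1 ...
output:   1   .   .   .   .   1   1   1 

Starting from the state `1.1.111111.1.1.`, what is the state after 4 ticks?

tick 1: 1.1..1111..1.1.
tick 2: 1.1.1.11..11.1.
tick 3: 1.1.1....1...1.
tick 4: 1.1.1.1111.111.

1.1.1.1111.111.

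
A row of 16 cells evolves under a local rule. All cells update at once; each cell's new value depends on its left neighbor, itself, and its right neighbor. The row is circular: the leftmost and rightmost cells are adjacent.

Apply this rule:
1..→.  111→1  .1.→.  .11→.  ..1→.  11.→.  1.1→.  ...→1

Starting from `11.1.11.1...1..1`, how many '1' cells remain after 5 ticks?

tick 1: 1.........1.....
tick 2: ..1111111...111.
tick 3: 1..11111..1..1..
tick 4: ....111.........
tick 5: 111..1..11111111
count of 1: 12

12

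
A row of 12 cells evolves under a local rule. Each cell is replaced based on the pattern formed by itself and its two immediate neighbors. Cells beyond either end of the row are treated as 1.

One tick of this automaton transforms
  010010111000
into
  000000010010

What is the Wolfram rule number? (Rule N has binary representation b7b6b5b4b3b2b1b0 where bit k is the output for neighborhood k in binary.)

position 7: 111 → 1  (bit 7 = 1)
position 8: 110 → 0  (bit 6 = 0)
position 0: 101 → 0  (bit 5 = 0)
position 2: 100 → 0  (bit 4 = 0)
position 6: 011 → 0  (bit 3 = 0)
position 1: 010 → 0  (bit 2 = 0)
position 3: 001 → 0  (bit 1 = 0)
position 10: 000 → 1  (bit 0 = 1)
bits b7..b0 = 10000001 = 129

129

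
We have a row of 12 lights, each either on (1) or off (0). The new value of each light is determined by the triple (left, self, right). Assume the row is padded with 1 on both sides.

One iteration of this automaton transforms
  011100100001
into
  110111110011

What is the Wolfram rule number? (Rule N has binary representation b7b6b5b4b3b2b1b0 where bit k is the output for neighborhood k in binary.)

position 2: 111 → 0  (bit 7 = 0)
position 3: 110 → 1  (bit 6 = 1)
position 0: 101 → 1  (bit 5 = 1)
position 4: 100 → 1  (bit 4 = 1)
position 1: 011 → 1  (bit 3 = 1)
position 6: 010 → 1  (bit 2 = 1)
position 5: 001 → 1  (bit 1 = 1)
position 8: 000 → 0  (bit 0 = 0)
bits b7..b0 = 01111110 = 126

126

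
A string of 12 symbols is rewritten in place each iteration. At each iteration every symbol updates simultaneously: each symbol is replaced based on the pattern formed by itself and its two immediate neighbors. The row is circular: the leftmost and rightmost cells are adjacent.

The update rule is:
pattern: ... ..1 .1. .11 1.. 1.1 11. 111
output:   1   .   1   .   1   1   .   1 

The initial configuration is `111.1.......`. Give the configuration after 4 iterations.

.1.11111111.
.11.111111.1
1..1.1111.11
.1.11.11.1.1

.1.11.11.1.1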